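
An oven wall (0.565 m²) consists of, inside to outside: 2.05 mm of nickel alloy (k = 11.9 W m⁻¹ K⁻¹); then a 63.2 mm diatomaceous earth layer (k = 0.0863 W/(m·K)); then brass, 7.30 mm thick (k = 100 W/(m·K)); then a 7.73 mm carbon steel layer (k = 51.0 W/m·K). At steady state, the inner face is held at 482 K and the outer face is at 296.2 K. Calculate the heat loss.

Q = 143 W

Series thermal resistances, inner to outer:
  R_nickel alloy = L/(kA) = 0.00205/(11.9·0.565) = 3.049×10^-4 K/W
  R_diatomaceous earth = L/(kA) = 0.0632/(0.0863·0.565) = 1.296 K/W
  R_brass = L/(kA) = 0.00730/(100·0.565) = 1.292×10^-4 K/W
  R_carbon steel = L/(kA) = 0.00773/(51.0·0.565) = 2.683×10^-4 K/W
ΣR = 3.049×10^-4 + 1.296 + 1.292×10^-4 + 2.683×10^-4 = 1.297 K/W
Q = ΔT/ΣR = (482 K − 296.2 K)/1.297 = 143 W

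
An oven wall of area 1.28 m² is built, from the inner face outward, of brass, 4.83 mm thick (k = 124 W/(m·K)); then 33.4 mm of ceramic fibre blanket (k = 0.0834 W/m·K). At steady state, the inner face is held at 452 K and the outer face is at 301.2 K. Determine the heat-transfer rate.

Series thermal resistances, inner to outer:
  R_brass = L/(kA) = 0.00483/(124·1.28) = 3.043×10^-5 K/W
  R_ceramic fibre blanket = L/(kA) = 0.0334/(0.0834·1.28) = 0.3129 K/W
ΣR = 3.043×10^-5 + 0.3129 = 0.3129 K/W
Q = ΔT/ΣR = (452 K − 301.2 K)/0.3129 = 482 W

Q = 482 W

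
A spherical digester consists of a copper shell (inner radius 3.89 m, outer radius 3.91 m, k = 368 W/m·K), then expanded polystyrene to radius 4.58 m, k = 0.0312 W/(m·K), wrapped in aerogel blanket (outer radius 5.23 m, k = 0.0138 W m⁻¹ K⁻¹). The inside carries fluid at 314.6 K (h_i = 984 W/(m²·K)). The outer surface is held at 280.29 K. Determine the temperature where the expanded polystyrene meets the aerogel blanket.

T = 301.6 K

Treat each layer as a resistance in series:
  R_conv,in = 1/(4πr²h) = 1/(4π·3.89²·984) = 5.344×10^-6 K/W
  R_copper = (1/3.89 − 1/3.91)/(4πk) = 0.001315/(4π·368) = 2.843×10^-7 K/W
  R_expanded polystyrene = (1/3.91 − 1/4.58)/(4πk) = 0.03741/(4π·0.0312) = 0.09543 K/W
  R_aerogel blanket = (1/4.58 − 1/5.23)/(4πk) = 0.02714/(4π·0.0138) = 0.1565 K/W
ΣR = 5.344×10^-6 + 2.843×10^-7 + 0.09543 + 0.1565 = 0.2519 K/W
Q = ΔT/ΣR = (314.6 K − 280.29 K)/0.2519 = 136.2 W
From the inner boundary to the expanded polystyrene/aerogel blanket interface, ΣR_partial = 0.09544 K/W.
T_interface = T_in − Q·ΣR_partial = 314.6 K − (136.2)(0.09544) = 301.6 K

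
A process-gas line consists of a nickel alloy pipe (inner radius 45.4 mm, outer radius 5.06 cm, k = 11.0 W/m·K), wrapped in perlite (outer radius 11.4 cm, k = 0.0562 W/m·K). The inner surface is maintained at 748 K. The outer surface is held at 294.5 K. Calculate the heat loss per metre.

Q' = 197 W/m

Treat each layer as a resistance in series:
  R'_nickel alloy = ln(0.0506/0.0454)/(2πk) = 0.1084/(2π·11.0) = 0.001569 m·K/W
  R'_perlite = ln(0.114/0.0506)/(2πk) = 0.8122/(2π·0.0562) = 2.300 m·K/W
ΣR = 0.001569 + 2.300 = 2.302 m·K/W
Q' = ΔT/ΣR = (748 K − 294.5 K)/2.302 = 197 W/m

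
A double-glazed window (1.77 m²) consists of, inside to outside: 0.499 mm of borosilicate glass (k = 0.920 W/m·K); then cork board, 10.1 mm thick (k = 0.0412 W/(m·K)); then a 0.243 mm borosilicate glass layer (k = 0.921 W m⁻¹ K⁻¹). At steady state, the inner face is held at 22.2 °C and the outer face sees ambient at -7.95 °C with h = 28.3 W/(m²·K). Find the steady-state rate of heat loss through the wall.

Q = 190 W

Treat each layer as a resistance in series:
  R_borosilicate glass = L/(kA) = 4.99×10^-4/(0.920·1.77) = 3.064×10^-4 K/W
  R_cork board = L/(kA) = 0.0101/(0.0412·1.77) = 0.1385 K/W
  R_borosilicate glass = L/(kA) = 2.43×10^-4/(0.921·1.77) = 1.491×10^-4 K/W
  R_conv,out = 1/(hA) = 1/(28.3·1.77) = 0.01996 K/W
ΣR = 3.064×10^-4 + 0.1385 + 1.491×10^-4 + 0.01996 = 0.1589 K/W
Q = ΔT/ΣR = (22.2 °C − -7.95 °C)/0.1589 = 190 W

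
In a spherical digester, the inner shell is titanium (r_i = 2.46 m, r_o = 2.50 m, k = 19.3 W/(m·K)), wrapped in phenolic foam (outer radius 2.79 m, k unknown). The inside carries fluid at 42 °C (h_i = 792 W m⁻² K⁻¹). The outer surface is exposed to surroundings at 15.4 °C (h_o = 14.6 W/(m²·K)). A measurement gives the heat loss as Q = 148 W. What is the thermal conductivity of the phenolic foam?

k = 0.0185 W/m·K

ΣR = ΔT/Q = |42 − 15.4|/148 = 0.1797 K/W
Known resistances:
  R_conv,in = 1/(4πr²h) = 1/(4π·2.46²·792) = 1.660×10^-5 K/W
  R_titanium = (1/2.46 − 1/2.50)/(4πk) = 0.006504/(4π·19.3) = 2.682×10^-5 K/W
  R_conv,out = 1/(4πr²h) = 1/(4π·2.79²·14.6) = 7.002×10^-4 K/W
R_phenolic foam = ΣR − ΣR_known = 0.1797 − 7.436×10^-4 = 0.1790 K/W
(1/r₁−1/r₂)/(4πk) = 0.1790 ⇒ k = 0.04158/(4π·0.1790) = 0.0185 W/m·K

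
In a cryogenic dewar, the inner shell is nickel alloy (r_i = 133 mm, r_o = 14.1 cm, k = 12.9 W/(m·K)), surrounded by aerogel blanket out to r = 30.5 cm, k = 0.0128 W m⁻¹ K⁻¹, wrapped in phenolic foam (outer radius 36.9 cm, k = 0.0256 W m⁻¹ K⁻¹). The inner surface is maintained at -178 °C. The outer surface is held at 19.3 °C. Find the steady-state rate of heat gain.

Treat each layer as a resistance in series:
  R_nickel alloy = (1/0.133 − 1/0.141)/(4πk) = 0.4266/(4π·12.9) = 0.002632 K/W
  R_aerogel blanket = (1/0.141 − 1/0.305)/(4πk) = 3.814/(4π·0.0128) = 23.71 K/W
  R_phenolic foam = (1/0.305 − 1/0.369)/(4πk) = 0.5687/(4π·0.0256) = 1.768 K/W
ΣR = 0.002632 + 23.71 + 1.768 = 25.48 K/W
Q = ΔT/ΣR = (-178 °C − 19.3 °C)/25.48 = -7.74 W
(Negative Q ⇒ heat flows inward; heat gain = 7.74 W.)

Q = 7.74 W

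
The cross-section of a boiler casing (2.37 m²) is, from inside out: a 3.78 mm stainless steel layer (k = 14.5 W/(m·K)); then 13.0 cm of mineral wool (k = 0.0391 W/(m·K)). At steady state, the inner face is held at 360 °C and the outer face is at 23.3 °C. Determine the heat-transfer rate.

Resistance network (inner→outer):
  R_stainless steel = L/(kA) = 0.00378/(14.5·2.37) = 1.100×10^-4 K/W
  R_mineral wool = L/(kA) = 0.130/(0.0391·2.37) = 1.403 K/W
ΣR = 1.100×10^-4 + 1.403 = 1.403 K/W
Q = ΔT/ΣR = (360 °C − 23.3 °C)/1.403 = 240 W

Q = 240 W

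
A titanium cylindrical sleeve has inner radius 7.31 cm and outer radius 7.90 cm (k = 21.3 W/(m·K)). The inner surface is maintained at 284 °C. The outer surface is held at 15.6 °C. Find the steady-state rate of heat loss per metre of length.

Q' = 463 kW/m

Q' = 2πk·ΔT/ln(r₂/r₁) = 2π × 21.3 × 268.4 / ln(0.0790/0.0731) = 4.63×10^5 W/m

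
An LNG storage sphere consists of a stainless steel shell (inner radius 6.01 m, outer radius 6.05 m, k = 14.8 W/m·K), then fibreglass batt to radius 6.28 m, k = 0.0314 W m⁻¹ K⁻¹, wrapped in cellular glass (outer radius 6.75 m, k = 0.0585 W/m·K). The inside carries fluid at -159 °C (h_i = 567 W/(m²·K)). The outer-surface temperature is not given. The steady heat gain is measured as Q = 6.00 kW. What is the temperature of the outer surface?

T_out = 23.6 °C

Sum the resistances:
  R_conv,in = 1/(4πr²h) = 1/(4π·6.01²·567) = 3.886×10^-6 K/W
  R_stainless steel = (1/6.01 − 1/6.05)/(4πk) = 0.001100/(4π·14.8) = 5.915×10^-6 K/W
  R_fibreglass batt = (1/6.05 − 1/6.28)/(4πk) = 0.006054/(4π·0.0314) = 0.01534 K/W
  R_cellular glass = (1/6.28 − 1/6.75)/(4πk) = 0.01109/(4π·0.0585) = 0.01508 K/W
ΣR = 0.03043 K/W
ΔT = Q·ΣR = 6000 × 0.03043 = 182.6 K
Heat flows inward, so T_out = T_in + ΔT = -159 + 182.6 = 23.6 °C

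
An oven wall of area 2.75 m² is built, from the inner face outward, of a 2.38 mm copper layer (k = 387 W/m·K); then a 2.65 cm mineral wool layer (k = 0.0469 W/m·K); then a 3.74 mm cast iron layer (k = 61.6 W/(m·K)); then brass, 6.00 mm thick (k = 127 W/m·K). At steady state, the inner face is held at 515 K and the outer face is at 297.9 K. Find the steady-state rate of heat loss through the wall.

Treat each layer as a resistance in series:
  R_copper = L/(kA) = 0.00238/(387·2.75) = 2.236×10^-6 K/W
  R_mineral wool = L/(kA) = 0.0265/(0.0469·2.75) = 0.2055 K/W
  R_cast iron = L/(kA) = 0.00374/(61.6·2.75) = 2.208×10^-5 K/W
  R_brass = L/(kA) = 0.00600/(127·2.75) = 1.718×10^-5 K/W
ΣR = 2.236×10^-6 + 0.2055 + 2.208×10^-5 + 1.718×10^-5 = 0.2055 K/W
Q = ΔT/ΣR = (515 K − 297.9 K)/0.2055 = 1060 W

Q = 1060 W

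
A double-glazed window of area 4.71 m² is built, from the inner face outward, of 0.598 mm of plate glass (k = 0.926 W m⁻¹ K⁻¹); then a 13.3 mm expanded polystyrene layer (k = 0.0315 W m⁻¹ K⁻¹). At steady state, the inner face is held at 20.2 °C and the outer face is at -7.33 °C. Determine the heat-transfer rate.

Q = 307 W

Resistance network (inner→outer):
  R_plate glass = L/(kA) = 5.98×10^-4/(0.926·4.71) = 1.371×10^-4 K/W
  R_expanded polystyrene = L/(kA) = 0.0133/(0.0315·4.71) = 0.08964 K/W
ΣR = 1.371×10^-4 + 0.08964 = 0.08978 K/W
Q = ΔT/ΣR = (20.2 °C − -7.33 °C)/0.08978 = 307 W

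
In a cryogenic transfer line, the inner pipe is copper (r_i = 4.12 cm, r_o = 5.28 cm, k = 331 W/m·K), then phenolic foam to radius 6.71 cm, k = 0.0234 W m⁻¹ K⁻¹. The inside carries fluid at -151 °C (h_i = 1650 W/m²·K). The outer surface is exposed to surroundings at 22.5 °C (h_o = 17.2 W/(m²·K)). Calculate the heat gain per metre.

Resistance network (inner→outer):
  R'_conv,in = 1/(2πr h) = 1/(2π·0.0412·1650) = 0.002341 m·K/W
  R'_copper = ln(0.0528/0.0412)/(2πk) = 0.2481/(2π·331) = 1.193×10^-4 m·K/W
  R'_phenolic foam = ln(0.0671/0.0528)/(2πk) = 0.2397/(2π·0.0234) = 1.630 m·K/W
  R'_conv,out = 1/(2πr h) = 1/(2π·0.0671·17.2) = 0.1379 m·K/W
ΣR = 0.002341 + 1.193×10^-4 + 1.630 + 0.1379 = 1.770 m·K/W
Q' = ΔT/ΣR = (-151 °C − 22.5 °C)/1.770 = -98.0 W/m
(Negative Q' ⇒ heat flows inward; heat gain = 98.0 W/m.)

Q' = 98.0 W/m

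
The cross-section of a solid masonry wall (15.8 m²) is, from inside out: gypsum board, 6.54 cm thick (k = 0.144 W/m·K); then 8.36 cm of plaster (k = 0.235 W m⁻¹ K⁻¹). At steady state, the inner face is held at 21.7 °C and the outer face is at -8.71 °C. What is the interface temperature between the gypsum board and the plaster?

T = 4.65 °C

Treat each layer as a resistance in series:
  R_gypsum board = L/(kA) = 0.0654/(0.144·15.8) = 0.02874 K/W
  R_plaster = L/(kA) = 0.0836/(0.235·15.8) = 0.02252 K/W
ΣR = 0.02874 + 0.02252 = 0.05126 K/W
Q = ΔT/ΣR = (21.7 °C − -8.71 °C)/0.05126 = 593.3 W
From the inner boundary to the gypsum board/plaster interface, ΣR_partial = 0.02874 K/W.
T_interface = T_in − Q·ΣR_partial = 21.7 °C − (593.3)(0.02874) = 4.65 °C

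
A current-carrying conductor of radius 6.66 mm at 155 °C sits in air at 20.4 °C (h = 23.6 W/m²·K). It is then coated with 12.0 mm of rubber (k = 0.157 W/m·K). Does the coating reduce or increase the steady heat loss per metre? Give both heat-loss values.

Critical radius for a cylinder: r_cr = k/h = 0.00665 m = 0.665 cm.
Outer radius after coating: r₂ = 0.00666 + 0.0120 = 0.01866 m.
Since r₁ ≥ r_cr, any added insulation reduces the heat loss.
Bare: R = 1/(2πr₁h) = 1.013 m·K/W; Q = 134.6/1.013 = 133 W/m.
Coated: R = R_cond + R_conv = 1.406 m·K/W; Q = 134.6/1.406 = 95.7 W/m.

reduces: 133 → 95.7 W/m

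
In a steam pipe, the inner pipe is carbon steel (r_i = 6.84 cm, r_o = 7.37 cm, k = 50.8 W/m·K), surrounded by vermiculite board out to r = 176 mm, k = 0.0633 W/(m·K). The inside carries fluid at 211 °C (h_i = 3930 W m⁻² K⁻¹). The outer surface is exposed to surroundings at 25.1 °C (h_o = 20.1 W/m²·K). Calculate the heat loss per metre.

Resistance network (inner→outer):
  R'_conv,in = 1/(2πr h) = 1/(2π·0.0684·3930) = 5.921×10^-4 m·K/W
  R'_carbon steel = ln(0.0737/0.0684)/(2πk) = 0.07463/(2π·50.8) = 2.338×10^-4 m·K/W
  R'_vermiculite board = ln(0.176/0.0737)/(2πk) = 0.8705/(2π·0.0633) = 2.189 m·K/W
  R'_conv,out = 1/(2πr h) = 1/(2π·0.176·20.1) = 0.04499 m·K/W
ΣR = 5.921×10^-4 + 2.338×10^-4 + 2.189 + 0.04499 = 2.235 m·K/W
Q' = ΔT/ΣR = (211 °C − 25.1 °C)/2.235 = 83.2 W/m

Q' = 83.2 W/m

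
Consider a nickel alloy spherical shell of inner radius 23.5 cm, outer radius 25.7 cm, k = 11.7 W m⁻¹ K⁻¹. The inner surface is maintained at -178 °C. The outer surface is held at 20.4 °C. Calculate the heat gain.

Q = 80.1 kW

Q = 4πk·ΔT/(1/r₁ − 1/r₂) = 4π × 11.7 × 198.4 / (1/0.235 − 1/0.257) = 80100 W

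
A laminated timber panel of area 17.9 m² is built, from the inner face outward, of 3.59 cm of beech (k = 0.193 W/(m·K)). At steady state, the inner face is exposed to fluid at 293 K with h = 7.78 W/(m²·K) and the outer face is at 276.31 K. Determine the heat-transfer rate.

Series thermal resistances, inner to outer:
  R_conv,in = 1/(hA) = 1/(7.78·17.9) = 0.007181 K/W
  R_beech = L/(kA) = 0.0359/(0.193·17.9) = 0.01039 K/W
ΣR = 0.007181 + 0.01039 = 0.01757 K/W
Q = ΔT/ΣR = (293 K − 276.31 K)/0.01757 = 950 W

Q = 950 W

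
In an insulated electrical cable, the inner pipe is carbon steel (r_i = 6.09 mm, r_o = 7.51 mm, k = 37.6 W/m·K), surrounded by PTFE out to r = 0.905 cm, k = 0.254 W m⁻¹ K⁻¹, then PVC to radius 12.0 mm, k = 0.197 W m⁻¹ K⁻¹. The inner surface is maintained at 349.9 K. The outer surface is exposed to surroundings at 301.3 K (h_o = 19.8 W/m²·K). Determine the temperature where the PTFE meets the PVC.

T = 344.3 K

Resistance network (inner→outer):
  R'_carbon steel = ln(0.00751/0.00609)/(2πk) = 0.2096/(2π·37.6) = 8.872×10^-4 m·K/W
  R'_PTFE = ln(0.00905/0.00751)/(2πk) = 0.1865/(2π·0.254) = 0.1169 m·K/W
  R'_PVC = ln(0.0120/0.00905)/(2πk) = 0.2821/(2π·0.197) = 0.2279 m·K/W
  R'_conv,out = 1/(2πr h) = 1/(2π·0.0120·19.8) = 0.6698 m·K/W
ΣR = 8.872×10^-4 + 0.1169 + 0.2279 + 0.6698 = 1.015 m·K/W
Q' = ΔT/ΣR = (349.9 K − 301.3 K)/1.015 = 47.88 W/m
From the inner boundary to the PTFE/PVC interface, ΣR_partial = 0.1178 m·K/W.
T_interface = T_in − Q'·ΣR_partial = 349.9 K − (47.88)(0.1178) = 344.3 K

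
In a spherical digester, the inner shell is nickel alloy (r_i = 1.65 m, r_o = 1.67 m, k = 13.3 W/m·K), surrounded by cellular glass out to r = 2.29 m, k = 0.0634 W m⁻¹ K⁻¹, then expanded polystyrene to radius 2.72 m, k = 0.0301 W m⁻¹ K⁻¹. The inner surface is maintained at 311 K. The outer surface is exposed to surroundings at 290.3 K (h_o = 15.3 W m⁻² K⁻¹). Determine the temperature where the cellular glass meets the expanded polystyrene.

T = 300.1 K

Series thermal resistances, inner to outer:
  R_nickel alloy = (1/1.65 − 1/1.67)/(4πk) = 0.007258/(4π·13.3) = 4.343×10^-5 K/W
  R_cellular glass = (1/1.67 − 1/2.29)/(4πk) = 0.1621/(4π·0.0634) = 0.2035 K/W
  R_expanded polystyrene = (1/2.29 − 1/2.72)/(4πk) = 0.06903/(4π·0.0301) = 0.1825 K/W
  R_conv,out = 1/(4πr²h) = 1/(4π·2.72²·15.3) = 7.030×10^-4 K/W
ΣR = 4.343×10^-5 + 0.2035 + 0.1825 + 7.030×10^-4 = 0.3867 K/W
Q = ΔT/ΣR = (311 K − 290.3 K)/0.3867 = 53.53 W
From the inner boundary to the cellular glass/expanded polystyrene interface, ΣR_partial = 0.2035 K/W.
T_interface = T_in − Q·ΣR_partial = 311 K − (53.53)(0.2035) = 300.1 K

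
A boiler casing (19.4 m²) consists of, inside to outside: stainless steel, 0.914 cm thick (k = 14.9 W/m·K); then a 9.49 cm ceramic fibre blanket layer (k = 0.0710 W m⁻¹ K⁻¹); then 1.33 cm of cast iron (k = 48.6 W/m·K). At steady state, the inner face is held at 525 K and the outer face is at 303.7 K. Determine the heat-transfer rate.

Resistance network (inner→outer):
  R_stainless steel = L/(kA) = 0.00914/(14.9·19.4) = 3.162×10^-5 K/W
  R_ceramic fibre blanket = L/(kA) = 0.0949/(0.0710·19.4) = 0.06890 K/W
  R_cast iron = L/(kA) = 0.0133/(48.6·19.4) = 1.411×10^-5 K/W
ΣR = 3.162×10^-5 + 0.06890 + 1.411×10^-5 = 0.06895 K/W
Q = ΔT/ΣR = (525 K − 303.7 K)/0.06895 = 3210 W

Q = 3.21 kW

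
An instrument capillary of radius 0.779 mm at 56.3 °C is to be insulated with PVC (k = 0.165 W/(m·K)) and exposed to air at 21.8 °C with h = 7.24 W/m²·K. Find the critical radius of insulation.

r_cr = 2.28 cm

For a cylinder, r_cr = k_ins/h = 0.165/7.24 = 0.0228 m = 2.28 cm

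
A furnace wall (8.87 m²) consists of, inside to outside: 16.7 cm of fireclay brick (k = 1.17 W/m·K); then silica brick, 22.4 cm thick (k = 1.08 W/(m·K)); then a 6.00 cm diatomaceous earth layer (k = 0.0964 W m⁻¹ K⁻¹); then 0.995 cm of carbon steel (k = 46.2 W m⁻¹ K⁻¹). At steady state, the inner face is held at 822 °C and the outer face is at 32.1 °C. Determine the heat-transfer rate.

Q = 7.20 kW

Resistance network (inner→outer):
  R_fireclay brick = L/(kA) = 0.167/(1.17·8.87) = 0.01609 K/W
  R_silica brick = L/(kA) = 0.224/(1.08·8.87) = 0.02338 K/W
  R_diatomaceous earth = L/(kA) = 0.0600/(0.0964·8.87) = 0.07017 K/W
  R_carbon steel = L/(kA) = 0.00995/(46.2·8.87) = 2.428×10^-5 K/W
ΣR = 0.01609 + 0.02338 + 0.07017 + 2.428×10^-5 = 0.1097 K/W
Q = ΔT/ΣR = (822 °C − 32.1 °C)/0.1097 = 7200 W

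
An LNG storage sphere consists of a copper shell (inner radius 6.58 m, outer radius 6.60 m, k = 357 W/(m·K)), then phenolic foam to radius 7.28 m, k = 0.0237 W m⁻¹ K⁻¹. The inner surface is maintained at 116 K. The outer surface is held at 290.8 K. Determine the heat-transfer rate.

Treat each layer as a resistance in series:
  R_copper = (1/6.58 − 1/6.60)/(4πk) = 4.605×10^-4/(4π·357) = 1.027×10^-7 K/W
  R_phenolic foam = (1/6.60 − 1/7.28)/(4πk) = 0.01415/(4π·0.0237) = 0.04752 K/W
ΣR = 1.027×10^-7 + 0.04752 = 0.04752 K/W
Q = ΔT/ΣR = (116 K − 290.8 K)/0.04752 = -3680 W
(Negative Q ⇒ heat flows inward; heat gain = 3680 W.)

Q = 3.68 kW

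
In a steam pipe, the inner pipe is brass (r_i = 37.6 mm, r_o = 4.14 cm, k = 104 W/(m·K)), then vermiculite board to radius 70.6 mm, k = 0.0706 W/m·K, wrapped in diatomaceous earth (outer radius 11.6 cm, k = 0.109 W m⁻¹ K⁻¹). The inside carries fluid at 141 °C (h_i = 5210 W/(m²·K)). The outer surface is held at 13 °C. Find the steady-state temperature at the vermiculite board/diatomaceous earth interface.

Series thermal resistances, inner to outer:
  R'_conv,in = 1/(2πr h) = 1/(2π·0.0376·5210) = 8.124×10^-4 m·K/W
  R'_brass = ln(0.0414/0.0376)/(2πk) = 0.09628/(2π·104) = 1.473×10^-4 m·K/W
  R'_vermiculite board = ln(0.0706/0.0414)/(2πk) = 0.5337/(2π·0.0706) = 1.203 m·K/W
  R'_diatomaceous earth = ln(0.116/0.0706)/(2πk) = 0.4966/(2π·0.109) = 0.7250 m·K/W
ΣR = 8.124×10^-4 + 1.473×10^-4 + 1.203 + 0.7250 = 1.929 m·K/W
Q' = ΔT/ΣR = (141 °C − 13 °C)/1.929 = 66.36 W/m
From the inner boundary to the vermiculite board/diatomaceous earth interface, ΣR_partial = 1.204 m·K/W.
T_interface = T_in − Q'·ΣR_partial = 141 °C − (66.36)(1.204) = 61.1 °C

T = 61.1 °C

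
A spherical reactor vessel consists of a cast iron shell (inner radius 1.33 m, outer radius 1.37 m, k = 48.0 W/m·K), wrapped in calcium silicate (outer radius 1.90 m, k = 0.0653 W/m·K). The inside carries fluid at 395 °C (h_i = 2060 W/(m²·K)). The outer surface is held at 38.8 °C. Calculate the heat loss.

Q = 1440 W

Resistance network (inner→outer):
  R_conv,in = 1/(4πr²h) = 1/(4π·1.33²·2060) = 2.184×10^-5 K/W
  R_cast iron = (1/1.33 − 1/1.37)/(4πk) = 0.02195/(4π·48.0) = 3.639×10^-5 K/W
  R_calcium silicate = (1/1.37 − 1/1.90)/(4πk) = 0.2036/(4π·0.0653) = 0.2481 K/W
ΣR = 2.184×10^-5 + 3.639×10^-5 + 0.2481 = 0.2482 K/W
Q = ΔT/ΣR = (395 °C − 38.8 °C)/0.2482 = 1440 W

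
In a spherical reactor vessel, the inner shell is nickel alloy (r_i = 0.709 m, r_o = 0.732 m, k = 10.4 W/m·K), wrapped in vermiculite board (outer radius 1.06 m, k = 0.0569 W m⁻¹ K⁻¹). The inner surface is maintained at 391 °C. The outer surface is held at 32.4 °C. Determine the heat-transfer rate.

Q = 606 W

Treat each layer as a resistance in series:
  R_nickel alloy = (1/0.709 − 1/0.732)/(4πk) = 0.04432/(4π·10.4) = 3.391×10^-4 K/W
  R_vermiculite board = (1/0.732 − 1/1.06)/(4πk) = 0.4227/(4π·0.0569) = 0.5912 K/W
ΣR = 3.391×10^-4 + 0.5912 = 0.5915 K/W
Q = ΔT/ΣR = (391 °C − 32.4 °C)/0.5915 = 606 W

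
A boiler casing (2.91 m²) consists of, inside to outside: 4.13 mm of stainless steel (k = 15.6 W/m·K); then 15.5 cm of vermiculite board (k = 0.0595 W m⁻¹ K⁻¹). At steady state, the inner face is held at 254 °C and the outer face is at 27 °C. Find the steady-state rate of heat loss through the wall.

Treat each layer as a resistance in series:
  R_stainless steel = L/(kA) = 0.00413/(15.6·2.91) = 9.098×10^-5 K/W
  R_vermiculite board = L/(kA) = 0.155/(0.0595·2.91) = 0.8952 K/W
ΣR = 9.098×10^-5 + 0.8952 = 0.8953 K/W
Q = ΔT/ΣR = (254 °C − 27 °C)/0.8953 = 254 W

Q = 254 W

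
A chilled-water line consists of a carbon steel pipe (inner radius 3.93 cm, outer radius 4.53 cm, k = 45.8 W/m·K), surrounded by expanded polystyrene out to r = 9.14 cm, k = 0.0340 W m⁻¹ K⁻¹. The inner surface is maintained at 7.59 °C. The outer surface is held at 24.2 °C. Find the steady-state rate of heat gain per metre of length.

Series thermal resistances, inner to outer:
  R'_carbon steel = ln(0.0453/0.0393)/(2πk) = 0.1421/(2π·45.8) = 4.937×10^-4 m·K/W
  R'_expanded polystyrene = ln(0.0914/0.0453)/(2πk) = 0.7019/(2π·0.0340) = 3.286 m·K/W
ΣR = 4.937×10^-4 + 3.286 = 3.286 m·K/W
Q' = ΔT/ΣR = (7.59 °C − 24.2 °C)/3.286 = -5.05 W/m
(Negative Q' ⇒ heat flows inward; heat gain = 5.05 W/m.)

Q' = 5.05 W/m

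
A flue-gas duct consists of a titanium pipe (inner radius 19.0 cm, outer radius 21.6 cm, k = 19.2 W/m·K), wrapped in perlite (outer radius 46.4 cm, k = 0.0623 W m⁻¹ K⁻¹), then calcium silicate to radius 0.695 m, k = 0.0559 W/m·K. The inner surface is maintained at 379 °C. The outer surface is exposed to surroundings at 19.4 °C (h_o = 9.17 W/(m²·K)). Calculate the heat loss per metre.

Q' = 115 W/m

Treat each layer as a resistance in series:
  R'_titanium = ln(0.216/0.190)/(2πk) = 0.1283/(2π·19.2) = 0.001063 m·K/W
  R'_perlite = ln(0.464/0.216)/(2πk) = 0.7646/(2π·0.0623) = 1.953 m·K/W
  R'_calcium silicate = ln(0.695/0.464)/(2πk) = 0.4040/(2π·0.0559) = 1.150 m·K/W
  R'_conv,out = 1/(2πr h) = 1/(2π·0.695·9.17) = 0.02497 m·K/W
ΣR = 0.001063 + 1.953 + 1.150 + 0.02497 = 3.129 m·K/W
Q' = ΔT/ΣR = (379 °C − 19.4 °C)/3.129 = 115 W/m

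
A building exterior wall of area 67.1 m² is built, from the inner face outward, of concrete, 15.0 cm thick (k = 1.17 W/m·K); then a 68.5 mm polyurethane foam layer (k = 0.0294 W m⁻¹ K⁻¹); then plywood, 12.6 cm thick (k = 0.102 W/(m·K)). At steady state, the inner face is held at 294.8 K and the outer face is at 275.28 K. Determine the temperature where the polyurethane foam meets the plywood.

T = 281.81 K

Resistance network (inner→outer):
  R_concrete = L/(kA) = 0.150/(1.17·67.1) = 0.001911 K/W
  R_polyurethane foam = L/(kA) = 0.0685/(0.0294·67.1) = 0.03472 K/W
  R_plywood = L/(kA) = 0.126/(0.102·67.1) = 0.01841 K/W
ΣR = 0.001911 + 0.03472 + 0.01841 = 0.05504 K/W
Q = ΔT/ΣR = (294.8 K − 275.28 K)/0.05504 = 354.7 W
From the inner boundary to the polyurethane foam/plywood interface, ΣR_partial = 0.03663 K/W.
T_interface = T_in − Q·ΣR_partial = 294.8 K − (354.7)(0.03663) = 281.81 K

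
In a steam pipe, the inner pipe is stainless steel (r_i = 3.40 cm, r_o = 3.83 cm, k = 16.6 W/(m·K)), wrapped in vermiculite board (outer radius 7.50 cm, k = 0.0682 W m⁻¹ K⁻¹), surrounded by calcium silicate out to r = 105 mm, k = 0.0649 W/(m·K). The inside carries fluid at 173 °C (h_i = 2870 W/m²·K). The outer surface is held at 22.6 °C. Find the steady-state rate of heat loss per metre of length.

Q' = 62.8 W/m

Series thermal resistances, inner to outer:
  R'_conv,in = 1/(2πr h) = 1/(2π·0.0340·2870) = 0.001631 m·K/W
  R'_stainless steel = ln(0.0383/0.0340)/(2πk) = 0.1191/(2π·16.6) = 0.001142 m·K/W
  R'_vermiculite board = ln(0.0750/0.0383)/(2πk) = 0.6720/(2π·0.0682) = 1.568 m·K/W
  R'_calcium silicate = ln(0.105/0.0750)/(2πk) = 0.3365/(2π·0.0649) = 0.8251 m·K/W
ΣR = 0.001631 + 0.001142 + 1.568 + 0.8251 = 2.396 m·K/W
Q' = ΔT/ΣR = (173 °C − 22.6 °C)/2.396 = 62.8 W/m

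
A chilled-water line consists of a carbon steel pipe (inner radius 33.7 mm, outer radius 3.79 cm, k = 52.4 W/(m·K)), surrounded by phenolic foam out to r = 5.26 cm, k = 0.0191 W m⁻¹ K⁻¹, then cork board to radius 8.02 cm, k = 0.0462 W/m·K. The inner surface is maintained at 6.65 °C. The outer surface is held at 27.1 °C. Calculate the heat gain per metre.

Q' = 4.89 W/m

Treat each layer as a resistance in series:
  R'_carbon steel = ln(0.0379/0.0337)/(2πk) = 0.1175/(2π·52.4) = 3.567×10^-4 m·K/W
  R'_phenolic foam = ln(0.0526/0.0379)/(2πk) = 0.3278/(2π·0.0191) = 2.731 m·K/W
  R'_cork board = ln(0.0802/0.0526)/(2πk) = 0.4218/(2π·0.0462) = 1.453 m·K/W
ΣR = 3.567×10^-4 + 2.731 + 1.453 = 4.184 m·K/W
Q' = ΔT/ΣR = (6.65 °C − 27.1 °C)/4.184 = -4.89 W/m
(Negative Q' ⇒ heat flows inward; heat gain = 4.89 W/m.)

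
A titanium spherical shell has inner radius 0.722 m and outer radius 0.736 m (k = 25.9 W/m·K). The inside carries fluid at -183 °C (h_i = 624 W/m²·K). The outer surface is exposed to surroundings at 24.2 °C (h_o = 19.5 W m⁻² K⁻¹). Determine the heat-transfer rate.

Q = 26400 W

Resistance network (inner→outer):
  R_conv,in = 1/(4πr²h) = 1/(4π·0.722²·624) = 2.446×10^-4 K/W
  R_titanium = (1/0.722 − 1/0.736)/(4πk) = 0.02635/(4π·25.9) = 8.095×10^-5 K/W
  R_conv,out = 1/(4πr²h) = 1/(4π·0.736²·19.5) = 0.007534 K/W
ΣR = 2.446×10^-4 + 8.095×10^-5 + 0.007534 = 0.007860 K/W
Q = ΔT/ΣR = (-183 °C − 24.2 °C)/0.007860 = -26400 W
(Negative Q ⇒ heat flows inward; heat gain = 26400 W.)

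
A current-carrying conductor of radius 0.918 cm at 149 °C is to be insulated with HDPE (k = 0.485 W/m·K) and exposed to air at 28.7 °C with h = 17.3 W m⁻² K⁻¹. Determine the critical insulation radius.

r_cr = 2.80 cm

For a cylinder, r_cr = k_ins/h = 0.485/17.3 = 0.0280 m = 2.80 cm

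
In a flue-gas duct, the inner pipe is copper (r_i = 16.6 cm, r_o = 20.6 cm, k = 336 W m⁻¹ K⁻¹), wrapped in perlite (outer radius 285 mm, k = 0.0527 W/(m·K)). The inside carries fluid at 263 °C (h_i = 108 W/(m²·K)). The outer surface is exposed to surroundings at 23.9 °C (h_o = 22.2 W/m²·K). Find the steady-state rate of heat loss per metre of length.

Resistance network (inner→outer):
  R'_conv,in = 1/(2πr h) = 1/(2π·0.166·108) = 0.008877 m·K/W
  R'_copper = ln(0.206/0.166)/(2πk) = 0.2159/(2π·336) = 1.023×10^-4 m·K/W
  R'_perlite = ln(0.285/0.206)/(2πk) = 0.3246/(2π·0.0527) = 0.9803 m·K/W
  R'_conv,out = 1/(2πr h) = 1/(2π·0.285·22.2) = 0.02515 m·K/W
ΣR = 0.008877 + 1.023×10^-4 + 0.9803 + 0.02515 = 1.014 m·K/W
Q' = ΔT/ΣR = (263 °C − 23.9 °C)/1.014 = 236 W/m

Q' = 236 W/m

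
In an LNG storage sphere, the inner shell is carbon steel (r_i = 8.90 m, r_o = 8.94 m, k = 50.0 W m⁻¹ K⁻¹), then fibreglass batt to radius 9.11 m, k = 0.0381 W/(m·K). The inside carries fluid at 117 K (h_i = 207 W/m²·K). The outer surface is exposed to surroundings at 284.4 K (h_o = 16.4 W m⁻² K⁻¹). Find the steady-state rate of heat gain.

Treat each layer as a resistance in series:
  R_conv,in = 1/(4πr²h) = 1/(4π·8.90²·207) = 4.853×10^-6 K/W
  R_carbon steel = (1/8.90 − 1/8.94)/(4πk) = 5.027×10^-4/(4π·50.0) = 8.001×10^-7 K/W
  R_fibreglass batt = (1/8.94 − 1/9.11)/(4πk) = 0.002087/(4π·0.0381) = 0.004360 K/W
  R_conv,out = 1/(4πr²h) = 1/(4π·9.11²·16.4) = 5.847×10^-5 K/W
ΣR = 4.853×10^-6 + 8.001×10^-7 + 0.004360 + 5.847×10^-5 = 0.004424 K/W
Q = ΔT/ΣR = (117 K − 284.4 K)/0.004424 = -37800 W
(Negative Q ⇒ heat flows inward; heat gain = 37800 W.)

Q = 37.8 kW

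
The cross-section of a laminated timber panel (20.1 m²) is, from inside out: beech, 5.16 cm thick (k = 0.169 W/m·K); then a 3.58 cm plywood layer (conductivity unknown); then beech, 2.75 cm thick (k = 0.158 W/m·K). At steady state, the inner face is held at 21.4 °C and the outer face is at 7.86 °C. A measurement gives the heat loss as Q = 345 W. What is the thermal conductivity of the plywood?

k = 0.116 W/m·K

ΣR = ΔT/Q = |21.4 − 7.86|/345 = 0.03925 K/W
Known resistances:
  R_beech = L/(kA) = 0.0516/(0.169·20.1) = 0.01519 K/W
  R_beech = L/(kA) = 0.0275/(0.158·20.1) = 0.008659 K/W
R_plywood = ΣR − ΣR_known = 0.03925 − 0.02385 = 0.01540 K/W
L/(kA) = 0.01540 ⇒ k = 0.0358/(0.01540·20.1) = 0.116 W/m·K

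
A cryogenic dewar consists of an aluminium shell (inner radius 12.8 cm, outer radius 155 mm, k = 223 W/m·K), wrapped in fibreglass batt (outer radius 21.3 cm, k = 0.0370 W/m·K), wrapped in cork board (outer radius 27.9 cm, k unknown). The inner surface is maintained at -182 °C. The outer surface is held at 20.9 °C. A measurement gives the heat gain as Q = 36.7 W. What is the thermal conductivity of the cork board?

k = 0.0505 W/m·K

ΣR = ΔT/Q = |-182 − 20.9|/36.7 = 5.529 K/W
Known resistances:
  R_aluminium = (1/0.128 − 1/0.155)/(4πk) = 1.361/(4π·223) = 4.856×10^-4 K/W
  R_fibreglass batt = (1/0.155 − 1/0.213)/(4πk) = 1.757/(4π·0.0370) = 3.778 K/W
R_cork board = ΣR − ΣR_known = 5.529 − 3.778 = 1.751 K/W
(1/r₁−1/r₂)/(4πk) = 1.751 ⇒ k = 1.111/(4π·1.751) = 0.0505 W/m·K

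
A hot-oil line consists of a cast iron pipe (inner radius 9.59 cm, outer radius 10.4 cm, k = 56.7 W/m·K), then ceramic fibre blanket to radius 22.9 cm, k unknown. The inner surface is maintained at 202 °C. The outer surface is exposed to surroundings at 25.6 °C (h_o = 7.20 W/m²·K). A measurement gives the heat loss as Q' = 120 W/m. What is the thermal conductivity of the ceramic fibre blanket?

k = 0.0915 W/m·K

ΣR = ΔT/Q' = |202 − 25.6|/120 = 1.470 m·K/W
Known resistances:
  R'_cast iron = ln(0.104/0.0959)/(2πk) = 0.08108/(2π·56.7) = 2.276×10^-4 m·K/W
  R'_conv,out = 1/(2πr h) = 1/(2π·0.229·7.20) = 0.09653 m·K/W
R_ceramic fibre blanket = ΣR − ΣR_known = 1.470 − 0.09676 = 1.373 m·K/W
ln(r₂/r₁)/(2πk) = 1.373 ⇒ k = 0.7893/(2π·1.373) = 0.0915 W/m·K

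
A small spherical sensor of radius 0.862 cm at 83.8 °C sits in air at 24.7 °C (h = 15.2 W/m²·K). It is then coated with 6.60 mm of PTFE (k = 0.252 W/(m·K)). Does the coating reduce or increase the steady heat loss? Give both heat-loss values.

increases: 0.839 → 1.54 W

Critical radius for a sphere: r_cr = 2k/h = 0.0332 m = 3.32 cm.
Outer radius after coating: r₂ = 0.00862 + 0.00660 = 0.01522 m.
Since r₁ < r_cr and r₂ ≤ r_cr, the coating moves toward the maximum at r_cr — heat loss rises.
Bare: R = 1/(4πr₁²h) = 70.46 K/W; Q = 59.1/70.46 = 0.839 W.
Coated: R = R_cond + R_conv = 38.49 K/W; Q = 59.1/38.49 = 1.54 W.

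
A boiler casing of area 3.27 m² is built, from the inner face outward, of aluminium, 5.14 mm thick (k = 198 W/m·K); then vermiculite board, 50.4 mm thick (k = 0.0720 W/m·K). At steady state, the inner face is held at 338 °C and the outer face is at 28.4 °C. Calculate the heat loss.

Series thermal resistances, inner to outer:
  R_aluminium = L/(kA) = 0.00514/(198·3.27) = 7.939×10^-6 K/W
  R_vermiculite board = L/(kA) = 0.0504/(0.0720·3.27) = 0.2141 K/W
ΣR = 7.939×10^-6 + 0.2141 = 0.2141 K/W
Q = ΔT/ΣR = (338 °C − 28.4 °C)/0.2141 = 1450 W

Q = 1450 W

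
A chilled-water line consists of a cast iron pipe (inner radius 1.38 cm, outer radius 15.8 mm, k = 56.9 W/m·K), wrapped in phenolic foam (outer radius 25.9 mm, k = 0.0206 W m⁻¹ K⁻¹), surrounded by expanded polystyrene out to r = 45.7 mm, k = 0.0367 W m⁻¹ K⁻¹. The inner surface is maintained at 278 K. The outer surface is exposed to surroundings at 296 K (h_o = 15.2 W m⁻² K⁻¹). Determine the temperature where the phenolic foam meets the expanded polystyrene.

T = 288.6 K

Series thermal resistances, inner to outer:
  R'_cast iron = ln(0.0158/0.0138)/(2πk) = 0.1353/(2π·56.9) = 3.786×10^-4 m·K/W
  R'_phenolic foam = ln(0.0259/0.0158)/(2πk) = 0.4942/(2π·0.0206) = 3.818 m·K/W
  R'_expanded polystyrene = ln(0.0457/0.0259)/(2πk) = 0.5679/(2π·0.0367) = 2.463 m·K/W
  R'_conv,out = 1/(2πr h) = 1/(2π·0.0457·15.2) = 0.2291 m·K/W
ΣR = 3.786×10^-4 + 3.818 + 2.463 + 0.2291 = 6.510 m·K/W
Q' = ΔT/ΣR = (278 K − 296 K)/6.510 = -2.765 W/m
From the inner boundary to the phenolic foam/expanded polystyrene interface, ΣR_partial = 3.818 m·K/W.
T_interface = T_in − Q'·ΣR_partial = 278 K − (-2.765)(3.818) = 288.6 K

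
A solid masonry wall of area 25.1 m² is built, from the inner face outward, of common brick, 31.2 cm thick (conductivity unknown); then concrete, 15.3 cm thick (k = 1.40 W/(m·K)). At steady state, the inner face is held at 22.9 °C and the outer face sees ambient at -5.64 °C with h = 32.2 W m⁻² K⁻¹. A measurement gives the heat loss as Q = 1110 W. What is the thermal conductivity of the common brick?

k = 0.618 W/m·K

ΣR = ΔT/Q = |22.9 − -5.64|/1110 = 0.02571 K/W
Known resistances:
  R_concrete = L/(kA) = 0.153/(1.40·25.1) = 0.004354 K/W
  R_conv,out = 1/(hA) = 1/(32.2·25.1) = 0.001237 K/W
R_common brick = ΣR − ΣR_known = 0.02571 − 0.005591 = 0.02012 K/W
L/(kA) = 0.02012 ⇒ k = 0.312/(0.02012·25.1) = 0.618 W/m·K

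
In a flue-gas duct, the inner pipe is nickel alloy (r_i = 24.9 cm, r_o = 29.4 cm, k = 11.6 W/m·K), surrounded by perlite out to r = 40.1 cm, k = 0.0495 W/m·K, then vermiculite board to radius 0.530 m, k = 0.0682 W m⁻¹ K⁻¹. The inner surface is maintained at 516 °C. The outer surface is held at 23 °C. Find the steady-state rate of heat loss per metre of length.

Series thermal resistances, inner to outer:
  R'_nickel alloy = ln(0.294/0.249)/(2πk) = 0.1661/(2π·11.6) = 0.002279 m·K/W
  R'_perlite = ln(0.401/0.294)/(2πk) = 0.3104/(2π·0.0495) = 0.9980 m·K/W
  R'_vermiculite board = ln(0.530/0.401)/(2πk) = 0.2789/(2π·0.0682) = 0.6509 m·K/W
ΣR = 0.002279 + 0.9980 + 0.6509 = 1.651 m·K/W
Q' = ΔT/ΣR = (516 °C − 23 °C)/1.651 = 299 W/m

Q' = 299 W/m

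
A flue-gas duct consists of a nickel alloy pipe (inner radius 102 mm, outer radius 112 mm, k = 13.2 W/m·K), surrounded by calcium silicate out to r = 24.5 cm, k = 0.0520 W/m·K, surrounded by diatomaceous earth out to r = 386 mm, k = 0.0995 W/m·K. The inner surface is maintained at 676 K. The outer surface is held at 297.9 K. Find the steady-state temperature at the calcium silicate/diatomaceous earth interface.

T = 386 K

Resistance network (inner→outer):
  R'_nickel alloy = ln(0.112/0.102)/(2πk) = 0.09353/(2π·13.2) = 0.001128 m·K/W
  R'_calcium silicate = ln(0.245/0.112)/(2πk) = 0.7828/(2π·0.0520) = 2.396 m·K/W
  R'_diatomaceous earth = ln(0.386/0.245)/(2πk) = 0.4546/(2π·0.0995) = 0.7271 m·K/W
ΣR = 0.001128 + 2.396 + 0.7271 = 3.124 m·K/W
Q' = ΔT/ΣR = (676 K − 297.9 K)/3.124 = 121.0 W/m
From the inner boundary to the calcium silicate/diatomaceous earth interface, ΣR_partial = 2.397 m·K/W.
T_interface = T_in − Q'·ΣR_partial = 676 K − (121.0)(2.397) = 386 K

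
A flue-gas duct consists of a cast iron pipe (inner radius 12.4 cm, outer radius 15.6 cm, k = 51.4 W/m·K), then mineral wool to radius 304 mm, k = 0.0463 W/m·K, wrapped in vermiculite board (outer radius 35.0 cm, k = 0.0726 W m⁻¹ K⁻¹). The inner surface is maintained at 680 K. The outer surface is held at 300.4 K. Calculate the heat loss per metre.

Treat each layer as a resistance in series:
  R'_cast iron = ln(0.156/0.124)/(2πk) = 0.2296/(2π·51.4) = 7.109×10^-4 m·K/W
  R'_mineral wool = ln(0.304/0.156)/(2πk) = 0.6672/(2π·0.0463) = 2.293 m·K/W
  R'_vermiculite board = ln(0.350/0.304)/(2πk) = 0.1409/(2π·0.0726) = 0.3089 m·K/W
ΣR = 7.109×10^-4 + 2.293 + 0.3089 = 2.603 m·K/W
Q' = ΔT/ΣR = (680 K − 300.4 K)/2.603 = 146 W/m

Q' = 146 W/m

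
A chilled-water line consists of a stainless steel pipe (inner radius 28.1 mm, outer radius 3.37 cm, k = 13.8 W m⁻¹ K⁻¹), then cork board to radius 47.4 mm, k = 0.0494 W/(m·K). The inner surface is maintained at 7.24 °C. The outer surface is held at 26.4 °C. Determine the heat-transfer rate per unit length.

Resistance network (inner→outer):
  R'_stainless steel = ln(0.0337/0.0281)/(2πk) = 0.1817/(2π·13.8) = 0.002096 m·K/W
  R'_cork board = ln(0.0474/0.0337)/(2πk) = 0.3411/(2π·0.0494) = 1.099 m·K/W
ΣR = 0.002096 + 1.099 = 1.101 m·K/W
Q' = ΔT/ΣR = (7.24 °C − 26.4 °C)/1.101 = -17.4 W/m
(Negative Q' ⇒ heat flows inward; heat gain = 17.4 W/m.)

Q' = 17.4 W/m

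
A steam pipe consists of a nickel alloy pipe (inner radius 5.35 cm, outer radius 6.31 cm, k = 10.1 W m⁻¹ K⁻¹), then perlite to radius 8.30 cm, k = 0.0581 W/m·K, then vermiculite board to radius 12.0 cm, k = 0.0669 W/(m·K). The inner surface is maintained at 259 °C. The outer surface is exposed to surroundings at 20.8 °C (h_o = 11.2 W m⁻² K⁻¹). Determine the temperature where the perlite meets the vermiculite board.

T = 156 °C

Series thermal resistances, inner to outer:
  R'_nickel alloy = ln(0.0631/0.0535)/(2πk) = 0.1650/(2π·10.1) = 0.002601 m·K/W
  R'_perlite = ln(0.0830/0.0631)/(2πk) = 0.2741/(2π·0.0581) = 0.7509 m·K/W
  R'_vermiculite board = ln(0.120/0.0830)/(2πk) = 0.3687/(2π·0.0669) = 0.8770 m·K/W
  R'_conv,out = 1/(2πr h) = 1/(2π·0.120·11.2) = 0.1184 m·K/W
ΣR = 0.002601 + 0.7509 + 0.8770 + 0.1184 = 1.749 m·K/W
Q' = ΔT/ΣR = (259 °C − 20.8 °C)/1.749 = 136.2 W/m
From the inner boundary to the perlite/vermiculite board interface, ΣR_partial = 0.7535 m·K/W.
T_interface = T_in − Q'·ΣR_partial = 259 °C − (136.2)(0.7535) = 156 °C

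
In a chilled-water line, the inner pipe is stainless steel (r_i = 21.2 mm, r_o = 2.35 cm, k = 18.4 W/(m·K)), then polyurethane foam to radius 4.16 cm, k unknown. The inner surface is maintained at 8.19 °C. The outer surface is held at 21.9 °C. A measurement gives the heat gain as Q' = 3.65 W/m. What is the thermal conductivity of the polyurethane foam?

k = 0.0242 W/m·K

ΣR = ΔT/Q' = |8.19 − 21.9|/3.65 = 3.756 m·K/W
Known resistances:
  R'_stainless steel = ln(0.0235/0.0212)/(2πk) = 0.1030/(2π·18.4) = 8.909×10^-4 m·K/W
R_polyurethane foam = ΣR − ΣR_known = 3.756 − 8.909×10^-4 = 3.755 m·K/W
ln(r₂/r₁)/(2πk) = 3.755 ⇒ k = 0.5711/(2π·3.755) = 0.0242 W/m·K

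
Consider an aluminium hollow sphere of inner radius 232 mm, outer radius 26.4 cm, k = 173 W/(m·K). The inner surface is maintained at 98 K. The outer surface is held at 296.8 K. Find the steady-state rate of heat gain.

Q = 4πk·ΔT/(1/r₁ − 1/r₂) = 4π × 173 × 198.8 / (1/0.232 − 1/0.264) = 8.27×10^5 W

Q = 8.27×10^5 W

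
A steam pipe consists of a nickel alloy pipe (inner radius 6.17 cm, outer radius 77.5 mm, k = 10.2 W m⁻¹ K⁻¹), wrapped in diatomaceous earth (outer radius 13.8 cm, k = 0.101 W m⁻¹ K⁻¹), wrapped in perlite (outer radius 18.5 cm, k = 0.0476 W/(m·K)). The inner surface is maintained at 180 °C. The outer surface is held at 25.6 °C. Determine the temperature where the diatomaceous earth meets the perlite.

T = 106 °C

Series thermal resistances, inner to outer:
  R'_nickel alloy = ln(0.0775/0.0617)/(2πk) = 0.2280/(2π·10.2) = 0.003557 m·K/W
  R'_diatomaceous earth = ln(0.138/0.0775)/(2πk) = 0.5770/(2π·0.101) = 0.9092 m·K/W
  R'_perlite = ln(0.185/0.138)/(2πk) = 0.2931/(2π·0.0476) = 0.9800 m·K/W
ΣR = 0.003557 + 0.9092 + 0.9800 = 1.893 m·K/W
Q' = ΔT/ΣR = (180 °C − 25.6 °C)/1.893 = 81.56 W/m
From the inner boundary to the diatomaceous earth/perlite interface, ΣR_partial = 0.9128 m·K/W.
T_interface = T_in − Q'·ΣR_partial = 180 °C − (81.56)(0.9128) = 106 °C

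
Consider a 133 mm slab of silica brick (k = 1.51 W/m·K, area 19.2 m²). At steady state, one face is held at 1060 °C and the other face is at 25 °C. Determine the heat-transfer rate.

Q = kA·ΔT/L = 1.51 × 19.2 × |1060 °C − 25 °C| / 0.133 = 2.26×10^5 W

Q = 226 kW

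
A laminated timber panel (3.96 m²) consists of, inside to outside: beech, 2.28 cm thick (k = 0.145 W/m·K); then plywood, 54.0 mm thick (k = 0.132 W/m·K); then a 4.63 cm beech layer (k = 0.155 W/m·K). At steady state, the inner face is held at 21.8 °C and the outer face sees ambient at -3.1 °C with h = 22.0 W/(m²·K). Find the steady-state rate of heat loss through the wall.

Resistance network (inner→outer):
  R_beech = L/(kA) = 0.0228/(0.145·3.96) = 0.03971 K/W
  R_plywood = L/(kA) = 0.0540/(0.132·3.96) = 0.1033 K/W
  R_beech = L/(kA) = 0.0463/(0.155·3.96) = 0.07543 K/W
  R_conv,out = 1/(hA) = 1/(22.0·3.96) = 0.01148 K/W
ΣR = 0.03971 + 0.1033 + 0.07543 + 0.01148 = 0.2299 K/W
Q = ΔT/ΣR = (21.8 °C − -3.1 °C)/0.2299 = 108 W

Q = 108 W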